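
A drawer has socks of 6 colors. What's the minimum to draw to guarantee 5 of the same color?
25
Worst case: 4 of each = 24. One more: 25.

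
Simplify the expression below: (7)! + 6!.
5,760

Solution: (7)! + 6! = (7)·6! + 6! = (7+1)·6! = 8·6! = 5,760.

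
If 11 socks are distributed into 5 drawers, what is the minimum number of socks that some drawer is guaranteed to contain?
3

Solution: Pigeonhole: ⌈11/5⌉ = 3.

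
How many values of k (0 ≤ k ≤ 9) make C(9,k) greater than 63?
Row 9 is unimodal and symmetric about k=9/2. C(9,2)=36 ≤ 63; C(9,3)=84 > 63; by symmetry C(9,k) > 63 for k = 3..6. That's 6 - 3 + 1 = 4 values.
Final answer: 4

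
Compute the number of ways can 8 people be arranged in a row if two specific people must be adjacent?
10,080
Treat pair as unit: (8-1)! arrangements × 2 internal orders = 10,080.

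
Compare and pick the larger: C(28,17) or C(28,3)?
C(28,17)

Working:
C(28,17)=21,474,180, C(28,3)=3,276.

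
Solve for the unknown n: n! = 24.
n! is strictly increasing. 2! = 2, 3! = 6, 4! = 24 ✓. So n = 4.
Final answer: 4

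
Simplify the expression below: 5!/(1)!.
120

This equals 5×4×...×2 = 120.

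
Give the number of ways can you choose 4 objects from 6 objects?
15
C(6,4) = 6! / (4! × (6-4)!)
         = 6! / (4! × 2!)
         = 15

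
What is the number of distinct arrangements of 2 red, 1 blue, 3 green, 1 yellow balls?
420

Solution: Multinomial: 7!/(2! × 1! × 3! × 1!) = 420.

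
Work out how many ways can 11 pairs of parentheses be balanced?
58,786

Using the Catalan number formula: C_n = C(2n, n) / (n+1)
C_11 = C(22, 11) / (11+1)
     = 705432 / 12
     = 58,786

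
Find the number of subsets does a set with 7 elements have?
128

Working:
Each element can be included or excluded: 2^7 = 128.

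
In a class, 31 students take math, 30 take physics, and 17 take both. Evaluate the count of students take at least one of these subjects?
44
|A∪B| = |A|+|B|-|A∩B| = 31+30-17 = 44.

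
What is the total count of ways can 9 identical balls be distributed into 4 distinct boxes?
220

Solution: C(9+4-1, 4-1) = C(12, 3) = 220.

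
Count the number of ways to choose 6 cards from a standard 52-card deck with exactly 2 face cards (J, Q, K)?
6,031,740

12 face cards and 40 non-face cards: C(12,2) × C(40,4) = 66 × 91,390 = 6,031,740.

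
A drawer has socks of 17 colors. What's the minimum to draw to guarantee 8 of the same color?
120

Solution: Worst case: 7 of each = 119. One more: 120.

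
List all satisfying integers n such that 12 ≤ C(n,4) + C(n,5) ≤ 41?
6

Explanation: C(5,4)+C(5,5)=6; C(6,4)+C(6,5)=21; C(7,4)+C(7,5)=56. So valid n = 6.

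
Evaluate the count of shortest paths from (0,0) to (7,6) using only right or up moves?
Choose 7 rights from 13 moves: C(13,7) = 1,716.
Final answer: 1,716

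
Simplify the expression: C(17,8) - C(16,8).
11,440

Solution: C(17,8) - C(16,8) = C(16,7) = 11,440.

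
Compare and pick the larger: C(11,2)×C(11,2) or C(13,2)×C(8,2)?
C(11,2)×C(11,2)

Solution: C(11,2)×C(11,2)=3,025, C(13,2)×C(8,2)=2,184.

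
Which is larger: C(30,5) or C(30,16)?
C(30,16)
C(30,5)=142,506, C(30,16)=145,422,675.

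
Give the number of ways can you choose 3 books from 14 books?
364

Solution: C(14,3) = 14! / (3! × (14-3)!)
         = 14! / (3! × 11!)
         = 364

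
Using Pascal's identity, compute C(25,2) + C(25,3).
2,600

Explanation: C(25,2) + C(25,3) = C(26,3) = 2,600.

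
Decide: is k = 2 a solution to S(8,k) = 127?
Yes

Working:
S(8,2) = 2·S(7,2) + S(7,1) = 2·63 + 1 = 127, which equals 127.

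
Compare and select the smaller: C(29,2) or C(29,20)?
C(29,2)

Reasoning: C(29,2)=406, C(29,20)=10,015,005.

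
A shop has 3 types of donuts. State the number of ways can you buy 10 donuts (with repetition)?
66
Stars and bars: C(10+3-1, 10) = C(12, 10) = 66.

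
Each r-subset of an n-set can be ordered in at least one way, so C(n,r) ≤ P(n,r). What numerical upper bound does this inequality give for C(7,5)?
2,520
P(7,5) = 7·6·5·4·3 = 2,520, so C(7,5) ≤ 2,520. (The bound is loose by a factor of 5! = 120: C(7,5) = 2,520/120 = 21.)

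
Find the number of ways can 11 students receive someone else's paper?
14,684,570

Explanation: Using D(n) = (n-1)[D(n-1) + D(n-2)]:
D(11) = (11-1) × [D(10) + D(9)]
      = 10 × [1334961 + 133496]
      = 10 × 1468457
      = 14,684,570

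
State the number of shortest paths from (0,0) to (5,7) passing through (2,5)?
210

Working:
To (2,5): C(7,2)=21. From there: C(5,3)=10. Total: 210.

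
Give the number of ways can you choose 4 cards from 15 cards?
C(15,4) = 15! / (4! × (15-4)!)
         = 15! / (4! × 11!)
         = 1,365

Answer: 1,365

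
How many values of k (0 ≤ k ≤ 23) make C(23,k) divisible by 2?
8

Solution: Checking C(23,k) mod 2 for k = 0..23: divisible at k = 8, 9, 10, 11, 12, 13, 14, 15. That's 8 values.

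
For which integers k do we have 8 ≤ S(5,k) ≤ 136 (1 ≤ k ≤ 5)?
2, 3, 4

Explanation: S(5,1)=1; S(5,2)=15; S(5,3)=25; S(5,4)=10; S(5,5)=1. So valid k = 2, 3, 4.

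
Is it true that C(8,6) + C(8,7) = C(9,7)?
Pascal's identity: LHS = 28 + 8 = 36; RHS = C(9,7) = 36. Both sides agree, so the statement holds.
Final answer: True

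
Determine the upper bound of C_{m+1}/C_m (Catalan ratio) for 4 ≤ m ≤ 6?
13/4

C_{m+1}/C_m = 2(2m+1)/(m+2), which increases with m. Maximum at m = 6: 2·13/8 = 13/4.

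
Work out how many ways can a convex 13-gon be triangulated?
58,786

Reasoning: Using the Catalan number formula: C_n = C(2n, n) / (n+1)
C_11 = C(22, 11) / (11+1)
     = 705432 / 12
     = 58,786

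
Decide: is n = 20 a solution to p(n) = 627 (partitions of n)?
Pentagonal recurrence p(n) = p(n−1) + p(n−2) − p(n−5) − p(n−7) + …: p(20) = p(19) + p(18) − p(15) − p(13) + p(8) + p(5) = 490 + 385 − 176 − 101 + 22 + 7 = 627, which equals 627.

Answer: Yes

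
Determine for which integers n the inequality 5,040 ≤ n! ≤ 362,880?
7, 8, 9

Explanation: n! is strictly increasing; 7! = 5,040 and 9! = 362,880, so valid n = 7, 8, 9.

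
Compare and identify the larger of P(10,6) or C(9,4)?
P(10,6)

P(10,6)=151,200, C(9,4)=126.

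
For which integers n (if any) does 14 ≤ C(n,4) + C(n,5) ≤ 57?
C(5,4)+C(5,5)=6; C(6,4)+C(6,5)=21; C(7,4)+C(7,5)=56; C(8,4)+C(8,5)=126. So valid n = 6, 7.
Final answer: 6, 7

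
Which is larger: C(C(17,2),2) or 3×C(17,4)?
C(C(17,2),2)

Solution: C(C(17,2),2)=9,180, 3×C(17,4)=7,140.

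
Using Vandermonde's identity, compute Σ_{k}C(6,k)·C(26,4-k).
35,960

Reasoning: = C(6+26,4) = C(32,4) = 35,960.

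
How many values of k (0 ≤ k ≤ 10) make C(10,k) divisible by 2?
7

Solution: Checking C(10,k) mod 2 for k = 0..10: divisible at k = 1, 3, 4, 5, 6, 7, 9. That's 7 values.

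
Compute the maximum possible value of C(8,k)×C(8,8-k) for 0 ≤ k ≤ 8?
C(8,k)·C(8,8-k) = C(8,k)², maximised at the centre k = 4: C(8,4)² = 4,900.

Answer: 4,900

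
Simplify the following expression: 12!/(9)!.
1,320

Working:
This equals 12×11×10 = 1,320.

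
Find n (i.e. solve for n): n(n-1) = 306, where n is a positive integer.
n² − n − 306 = 0, so n = (1 ± √(1 + 4·306))/2 = (1 ± √1,225)/2 = (1 ± 35)/2, i.e. n = 18 or n = -17. Taking the positive root, n = 18 (check: 18×17 = 306).
Final answer: 18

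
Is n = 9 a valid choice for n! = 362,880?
Yes

Solution: 9! = 9·8! = 9·40,320 = 362,880, which equals 362,880.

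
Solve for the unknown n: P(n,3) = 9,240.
22

Explanation: P(n,3) = n(n−1)(n−2) is increasing in n; n(n−1)(n−2) ≈ (n−1)^3 = 9,240 gives n ≈ 22.0. Check: P(20,3) = 6,840, P(21,3) = 7,980, P(22,3) = 9,240 ✓. So n = 22.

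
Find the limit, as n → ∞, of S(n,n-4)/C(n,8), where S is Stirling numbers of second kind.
The leading term of S(n,n-4) as a polynomial in n is (7)!!·C(n,8), so the ratio → (7)!! = 105.

Answer: 105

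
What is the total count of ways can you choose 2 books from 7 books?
C(7,2) = 7! / (2! × (7-2)!)
         = 7! / (2! × 5!)
         = 21

Answer: 21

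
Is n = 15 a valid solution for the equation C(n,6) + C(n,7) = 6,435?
C(15,6) + C(15,7) = 5,005 + 6,435 = 11,440, which does not equal 6,435.

Answer: No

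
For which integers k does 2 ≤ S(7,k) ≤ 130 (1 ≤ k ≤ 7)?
S(7,1)=1; S(7,2)=63; S(7,3)=301; S(7,4)=350; S(7,5)=140; S(7,6)=21; S(7,7)=1. So valid k = 2, 6.

Answer: 2, 6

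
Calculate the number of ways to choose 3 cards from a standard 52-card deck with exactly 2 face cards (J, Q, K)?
12 face cards and 40 non-face cards: C(12,2) × C(40,1) = 66 × 40 = 2,640.
Final answer: 2,640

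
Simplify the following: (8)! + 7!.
(8)! + 7! = (8)·7! + 7! = (8+1)·7! = 9·7! = 45,360.

Answer: 45,360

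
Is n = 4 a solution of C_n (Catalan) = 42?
No

Explanation: C_4 = C(8,4)/(4+1) = 70/5 = 14, which does not equal 42.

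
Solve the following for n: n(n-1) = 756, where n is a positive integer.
28

Working:
n² − n − 756 = 0, so n = (1 ± √(1 + 4·756))/2 = (1 ± √3,025)/2 = (1 ± 55)/2, i.e. n = 28 or n = -27. Taking the positive root, n = 28 (check: 28×27 = 756).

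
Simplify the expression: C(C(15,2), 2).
5,460

Reasoning: C(15,2) = 105, then C(105, 2) = 5,460.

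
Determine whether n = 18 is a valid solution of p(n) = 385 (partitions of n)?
Yes

Working:
Pentagonal recurrence p(n) = p(n−1) + p(n−2) − p(n−5) − p(n−7) + …: p(18) = p(17) + p(16) − p(13) − p(11) + p(6) + p(3) = 297 + 231 − 101 − 56 + 11 + 3 = 385, which equals 385.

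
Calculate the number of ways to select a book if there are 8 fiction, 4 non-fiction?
12

Working:
By the addition principle: 8 + 4 = 12.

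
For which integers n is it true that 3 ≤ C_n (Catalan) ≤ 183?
3, 4, 5, 6
C_2=2; C_3=5; C_4=14; C_5=42; C_6=132; C_7=429. So valid n = 3, 4, 5, 6.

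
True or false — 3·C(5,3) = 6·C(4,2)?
False

Working:
Absorption identity k·C(n,k) = n·C(n-1,k-1). LHS = 3·10 = 30; RHS = 6·6 = 36.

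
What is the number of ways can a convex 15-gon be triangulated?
742,900

Working:
Using the Catalan number formula: C_n = C(2n, n) / (n+1)
C_13 = C(26, 13) / (13+1)
     = 10400600 / 14
     = 742,900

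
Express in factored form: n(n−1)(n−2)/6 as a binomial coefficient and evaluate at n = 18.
C(n,3); C(18,3) = 816

Working:
n(n−1)(n−2)/6 = n!/(3!(n−3)!) = C(n,3). At n = 18: C(18,3) = 816.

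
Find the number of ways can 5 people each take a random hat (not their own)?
44
Using D(n) = (n-1)[D(n-1) + D(n-2)]:
D(5) = (5-1) × [D(4) + D(3)]
      = 4 × [9 + 2]
      = 4 × 11
      = 44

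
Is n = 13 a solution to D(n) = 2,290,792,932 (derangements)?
Yes

Explanation: D(13) = (13-1)·[D(12) + D(11)] = 12·[176,214,841 + 14,684,570] = 2,290,792,932, which equals 2,290,792,932.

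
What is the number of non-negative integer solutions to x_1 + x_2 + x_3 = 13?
105
C(13+3-1, 3-1) = 105.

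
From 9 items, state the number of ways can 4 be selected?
126

Solution: C(9,4) = 9! / (4! × (9-4)!)
         = 9! / (4! × 5!)
         = 126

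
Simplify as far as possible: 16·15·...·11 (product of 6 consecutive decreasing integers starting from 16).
5,765,760

This is P(16,6) = 16!/(10)! = 5,765,760.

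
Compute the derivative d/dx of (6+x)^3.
3(6+x)^2

Reasoning: Using the power rule: d/dx (6+x)^3 = 3(6+x)^{2}.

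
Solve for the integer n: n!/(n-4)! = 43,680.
n!/(n-4)! = n×(n-1)×(n-2)×(n-3), a product of 4 consecutive integers ≈ (n−1.5)^4. 43,680^(1/4) + 1.5 ≈ 16.0; check n = 16: 16×15×14×13 = 43,680 ✓. So n = 16.

Answer: 16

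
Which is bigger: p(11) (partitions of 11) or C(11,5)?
C(11,5)

Explanation: Pentagonal recurrence p(n) = p(n−1) + p(n−2) − p(n−5) − p(n−7) + …: p(11) = p(10) + p(9) − p(6) − p(4) = 42 + 30 − 11 − 5 = 56; C(11,5) = 462.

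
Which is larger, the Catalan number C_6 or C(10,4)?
C(10,4)

C_6 = C(12,6)/(6+1) = 924/7 = 132; C(10,4) = 210.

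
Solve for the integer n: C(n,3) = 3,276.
28
C(n,3) = n(n−1)(n−2)/3! is increasing in n, and n(n−1)(n−2) = 3!·3,276 = 19,656 ≈ (n−1)^3 gives n ≈ 28.0. Check: C(26,3) = 2,600, C(27,3) = 2,925, C(28,3) = 3,276 ✓. So n = 28.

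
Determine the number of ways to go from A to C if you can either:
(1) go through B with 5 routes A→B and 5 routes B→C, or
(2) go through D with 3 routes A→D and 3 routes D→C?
34
Route via B: 5×5=25. Route via D: 3×3=9. Total: 34.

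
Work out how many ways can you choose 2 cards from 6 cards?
15

Working:
C(6,2) = 6! / (2! × (6-2)!)
         = 6! / (2! × 4!)
         = 15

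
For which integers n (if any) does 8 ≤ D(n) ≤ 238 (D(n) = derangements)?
4, 5

Solution: Using D(n) = (n−1)[D(n−1) + D(n−2)] with D(1)=0, D(2)=1: D(3)=2; D(4)=9; D(5)=44; D(6)=265. So valid n = 4, 5.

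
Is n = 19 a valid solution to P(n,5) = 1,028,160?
No

Reasoning: P(19,5) = 19·18·17·16·15 = 1,395,360, which does not equal 1,028,160.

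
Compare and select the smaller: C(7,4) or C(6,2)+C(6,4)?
C(6,2)+C(6,4)

Explanation: C(7,4)=35; C(6,2)+C(6,4)=15+15=30.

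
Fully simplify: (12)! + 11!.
518,918,400

(12)! + 11! = (12)·11! + 11! = (12+1)·11! = 13·11! = 518,918,400.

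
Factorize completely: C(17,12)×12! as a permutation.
P(17,12)

Solution: C(17,12)×12! = [17!/(12!(5)!)]×12! = 17!/(5)! = P(17,12) = 2,964,061,900,800.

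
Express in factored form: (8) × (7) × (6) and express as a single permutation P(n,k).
P(8,3) = 8!/(5)!

Reasoning: Product of 3 consecutive descending integers starting at 8: P(8,3) = 8!/5! = 336.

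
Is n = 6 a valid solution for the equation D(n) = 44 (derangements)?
No

Solution: D(6) = (6-1)·[D(5) + D(4)] = 5·[44 + 9] = 265, which does not equal 44.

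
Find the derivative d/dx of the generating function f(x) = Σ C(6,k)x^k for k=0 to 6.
Σ k·C(6,k)x^(k-1) for k=1 to 6

Term-by-term differentiation gives Σ k·C(6,k)x^{k-1} for k=1 to 6.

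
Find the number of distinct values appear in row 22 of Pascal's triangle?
12

Reasoning: Row 22 has entries C(22,0)..C(22,22); by symmetry C(22,k)=C(22,22-k), giving 12 distinct values.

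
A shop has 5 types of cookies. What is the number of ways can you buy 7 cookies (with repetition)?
330

Solution: Stars and bars: C(7+5-1, 7) = C(11, 7) = 330.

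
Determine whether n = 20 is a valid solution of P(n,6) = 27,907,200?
Yes

Solution: P(20,6) = 20·19·18·17·16·15 = 27,907,200, which equals 27,907,200.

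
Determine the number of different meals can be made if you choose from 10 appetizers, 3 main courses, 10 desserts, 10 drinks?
3,000

Working:
By the multiplication principle: 10 × 3 × 10 × 10 = 3,000.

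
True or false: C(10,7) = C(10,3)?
True

Explanation: Symmetry C(n,k) = C(n,n-k): C(10,7) = 120 and C(10,3) = 120. Both sides agree, so the statement holds.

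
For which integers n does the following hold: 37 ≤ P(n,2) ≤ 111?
7, 8, 9, 10, 11

P(6,2)=30; P(7,2)=42; P(8,2)=56; P(9,2)=72; P(10,2)=90; P(11,2)=110; P(12,2)=132. So valid n = 7, 8, 9, 10, 11.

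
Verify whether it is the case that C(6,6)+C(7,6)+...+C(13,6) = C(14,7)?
Hockey stick identity gives Σ = C(14,7) = 3,432; RHS C(14,7) = 3,432.

Answer: True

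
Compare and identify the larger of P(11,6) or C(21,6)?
P(11,6)

Reasoning: P(11,6)=332,640, C(21,6)=54,264.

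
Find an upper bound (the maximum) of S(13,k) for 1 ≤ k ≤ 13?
9,321,312

Solution: Row S(13,k) for k = 1..13 (via S(n,k) = k·S(n−1,k) + S(n−1,k−1)): 1, 4,095, 261,625, 2,532,530, 7,508,501, 9,321,312, 5,715,424, 1,899,612, 359,502, 39,325, 2,431, 78, 1. The row is unimodal; maximum at k = 6: 9,321,312.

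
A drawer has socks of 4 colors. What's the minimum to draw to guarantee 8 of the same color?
Worst case: 7 of each = 28. One more: 29.

Answer: 29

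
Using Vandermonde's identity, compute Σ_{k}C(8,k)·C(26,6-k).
= C(8+26,6) = C(34,6) = 1,344,904.
Final answer: 1,344,904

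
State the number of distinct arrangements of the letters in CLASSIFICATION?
1,816,214,400

Solution: Word has 14 letters (C=2, L=1, A=2, S=2, I=3, F=1, T=1, O=1, N=1). Arrangements: 14!/Π(k!) = 1,816,214,400.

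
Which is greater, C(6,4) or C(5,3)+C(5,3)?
C(5,3)+C(5,3)

Explanation: C(6,4)=15; C(5,3)+C(5,3)=10+10=20.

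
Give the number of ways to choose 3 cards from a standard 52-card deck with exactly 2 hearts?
3,042

Reasoning: 13 hearts and 39 non-hearts: C(13,2) × C(39,1) = 78 × 39 = 3,042.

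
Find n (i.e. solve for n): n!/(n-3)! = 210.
n!/(n-3)! = n×(n-1)×(n-2), a product of 3 consecutive integers ≈ (n−1)^3. 210^(1/3) + 1 ≈ 6.9; check n = 7: 7×6×5 = 210 ✓. So n = 7.
Final answer: 7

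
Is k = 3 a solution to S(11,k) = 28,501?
Yes

Reasoning: S(11,3) = 3·S(10,3) + S(10,2) = 3·9,330 + 511 = 28,501, which equals 28,501.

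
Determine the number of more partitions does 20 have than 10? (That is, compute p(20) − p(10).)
Pentagonal recurrence p(n) = p(n−1) + p(n−2) − p(n−5) − p(n−7) + …: p(20) = p(19) + p(18) − p(15) − p(13) + p(8) + p(5) = 490 + 385 − 176 − 101 + 22 + 7 = 627.
p(10) = p(9) + p(8) − p(5) − p(3) = 30 + 22 − 7 − 3 = 42.
Difference = 627 − 42 = 585.

Answer: 585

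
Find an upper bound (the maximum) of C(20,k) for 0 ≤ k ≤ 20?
184,756

Explanation: Maximum at k = 10: C(20,10) = 184,756.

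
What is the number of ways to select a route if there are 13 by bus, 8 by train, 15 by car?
36

Reasoning: By the addition principle: 13 + 8 + 15 = 36.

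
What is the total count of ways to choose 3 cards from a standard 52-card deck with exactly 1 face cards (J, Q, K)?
9,360
12 face cards and 40 non-face cards: C(12,1) × C(40,2) = 12 × 780 = 9,360.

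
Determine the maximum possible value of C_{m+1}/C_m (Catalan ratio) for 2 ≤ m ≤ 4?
3

Working:
C_{m+1}/C_m = 2(2m+1)/(m+2), which increases with m. Maximum at m = 4: 2·9/6 = 3.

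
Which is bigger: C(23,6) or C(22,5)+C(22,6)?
Equal

By Pascal's identity: C(23,6) = C(22,5)+C(22,6) = 100,947. Equal.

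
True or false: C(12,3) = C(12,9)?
True
C(12,3) = C(12,12-3) by the symmetry property; both equal 220.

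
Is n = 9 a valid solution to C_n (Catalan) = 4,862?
Yes

Reasoning: C_9 = C(18,9)/(9+1) = 48,620/10 = 4,862, which equals 4,862.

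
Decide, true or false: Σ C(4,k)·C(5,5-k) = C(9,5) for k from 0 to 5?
True

Vandermonde's identity gives C(9,5) = 126; RHS C(9,5) = 126.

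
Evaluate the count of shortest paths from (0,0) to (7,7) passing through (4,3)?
1,225
To (4,3): C(7,4)=35. From there: C(7,3)=35. Total: 1,225.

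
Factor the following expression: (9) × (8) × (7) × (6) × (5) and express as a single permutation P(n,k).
P(9,5) = 9!/(4)!
Product of 5 consecutive descending integers starting at 9: P(9,5) = 9!/4! = 15,120.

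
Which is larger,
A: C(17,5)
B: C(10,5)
A=C(17,5)=6,188, B=C(10,5)=252.

Answer: A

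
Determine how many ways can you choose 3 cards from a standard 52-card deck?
22,100

C(52,3) = 22,100.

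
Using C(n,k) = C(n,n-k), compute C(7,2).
C(7,2) = C(7,5) = 21.

Answer: 21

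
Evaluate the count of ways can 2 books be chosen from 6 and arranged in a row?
30

P(6,2) = 6!/(6-2)! = 30.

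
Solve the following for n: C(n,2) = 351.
C(n,2) = n(n−1)/2! is increasing in n, and n(n−1) = 2!·351 = 702 ≈ (n−0.5)^2 gives n ≈ 27.0. Check: C(25,2) = 300, C(26,2) = 325, C(27,2) = 351 ✓. So n = 27.
Final answer: 27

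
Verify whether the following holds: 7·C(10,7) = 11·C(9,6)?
False
Absorption identity k·C(n,k) = n·C(n-1,k-1). LHS = 7·120 = 840; RHS = 11·84 = 924.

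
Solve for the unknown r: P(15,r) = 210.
2

Solution: P(15,r) = 15·14·…·(15−r+1), a product of r factors. Multiplying down from 15: 15 = 15; 15·14 = 210 ✓ (2 factors). So r = 2.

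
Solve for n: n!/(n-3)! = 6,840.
20

n!/(n-3)! = n×(n-1)×(n-2), a product of 3 consecutive integers ≈ (n−1)^3. 6,840^(1/3) + 1 ≈ 20.0; check n = 20: 20×19×18 = 6,840 ✓. So n = 20.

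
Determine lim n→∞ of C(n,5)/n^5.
C(n,5) ≈ n^5/5! for large n. Limit = 1/5! = 1/120.
Final answer: 1/120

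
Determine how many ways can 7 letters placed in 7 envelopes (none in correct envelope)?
1,854

Reasoning: Using D(n) = (n-1)[D(n-1) + D(n-2)]:
D(7) = (7-1) × [D(6) + D(5)]
      = 6 × [265 + 44]
      = 6 × 309
      = 1,854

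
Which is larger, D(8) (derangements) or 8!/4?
D(8) = (8-1)·[D(7) + D(6)] = 7·[1,854 + 265] = 14,833; 8!/4 = 40,320/4 = 10,080.
Final answer: D(8)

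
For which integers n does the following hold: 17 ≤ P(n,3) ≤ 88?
4, 5

Explanation: P(3,3)=6; P(4,3)=24; P(5,3)=60; P(6,3)=120. So valid n = 4, 5.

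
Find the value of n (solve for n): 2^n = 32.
2^5 = 32, so n = 5.

Answer: 5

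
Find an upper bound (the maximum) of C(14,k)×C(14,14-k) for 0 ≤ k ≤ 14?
11,778,624

Reasoning: C(14,k)·C(14,14-k) = C(14,k)², maximised at the centre k = 7: C(14,7)² = 11,778,624.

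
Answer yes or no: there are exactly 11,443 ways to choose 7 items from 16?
C(16,7) = 11,440 ≠ 11443.

Answer: No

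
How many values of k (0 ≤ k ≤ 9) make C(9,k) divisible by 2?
6
Checking C(9,k) mod 2 for k = 0..9: divisible at k = 2, 3, 4, 5, 6, 7. That's 6 values.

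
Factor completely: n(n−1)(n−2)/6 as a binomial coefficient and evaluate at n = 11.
C(n,3); C(11,3) = 165

Reasoning: n(n−1)(n−2)/6 = n!/(3!(n−3)!) = C(n,3). At n = 11: C(11,3) = 165.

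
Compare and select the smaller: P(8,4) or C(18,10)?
P(8,4)=1,680, C(18,10)=43,758.
Final answer: P(8,4)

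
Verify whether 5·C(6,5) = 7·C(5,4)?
False

Solution: Absorption identity k·C(n,k) = n·C(n-1,k-1). LHS = 5·6 = 30; RHS = 7·5 = 35.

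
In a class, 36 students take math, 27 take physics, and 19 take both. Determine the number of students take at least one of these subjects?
|A∪B| = |A|+|B|-|A∩B| = 36+27-19 = 44.
Final answer: 44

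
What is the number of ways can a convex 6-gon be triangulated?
14

Reasoning: Using the Catalan number formula: C_n = C(2n, n) / (n+1)
C_4 = C(8, 4) / (4+1)
     = 70 / 5
     = 14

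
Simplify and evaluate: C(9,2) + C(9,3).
120

Solution: By Pascal's identity: C(10,3) = 120.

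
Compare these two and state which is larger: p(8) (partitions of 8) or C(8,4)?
C(8,4)

Explanation: Pentagonal recurrence p(n) = p(n−1) + p(n−2) − p(n−5) − p(n−7) + …: p(8) = p(7) + p(6) − p(3) − p(1) = 15 + 11 − 3 − 1 = 22; C(8,4) = 70.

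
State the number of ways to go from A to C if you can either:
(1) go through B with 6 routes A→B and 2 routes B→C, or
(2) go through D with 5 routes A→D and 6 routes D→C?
42

Reasoning: Route via B: 6×2=12. Route via D: 5×6=30. Total: 42.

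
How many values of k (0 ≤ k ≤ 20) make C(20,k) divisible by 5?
16

Working:
Checking C(20,k) mod 5 for k = 0..20: divisible at k = 1, 2, 3, 4, 6, 7, 8, 9, 11, 12, 13, 14, 16, 17, 18, 19. That's 16 values.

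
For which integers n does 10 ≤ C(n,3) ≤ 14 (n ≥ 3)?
C(4,3)=4; C(5,3)=10; C(6,3)=20. So valid n = 5.
Final answer: 5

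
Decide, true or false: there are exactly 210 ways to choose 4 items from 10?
True

Working:
C(10,4) = 210.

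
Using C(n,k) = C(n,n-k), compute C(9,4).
126

C(9,4) = C(9,5) = 126.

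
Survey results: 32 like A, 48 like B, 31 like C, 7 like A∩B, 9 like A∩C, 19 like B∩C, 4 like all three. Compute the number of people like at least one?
80

Solution: |A∪B∪C| = 32+48+31-7-9-19+4 = 80.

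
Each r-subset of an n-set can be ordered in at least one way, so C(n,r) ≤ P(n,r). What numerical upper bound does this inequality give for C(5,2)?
20
P(5,2) = 5·4 = 20, so C(5,2) ≤ 20. (The bound is loose by a factor of 2! = 2: C(5,2) = 20/2 = 10.)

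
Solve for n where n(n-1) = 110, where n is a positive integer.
11

Working:
n² − n − 110 = 0, so n = (1 ± √(1 + 4·110))/2 = (1 ± √441)/2 = (1 ± 21)/2, i.e. n = 11 or n = -10. Taking the positive root, n = 11 (check: 11×10 = 110).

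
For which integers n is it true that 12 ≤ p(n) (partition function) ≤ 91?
7, 8, 9, 10, 11, 12

Tabulating p(n) via p(n) = p(n−1) + p(n−2) − p(n−5) − p(n−7) + …: p(6)=11; p(7)=15; p(8)=22; p(9)=30; p(10)=42; p(11)=56; p(12)=77; p(13)=101. So valid n = 7, 8, 9, 10, 11, 12.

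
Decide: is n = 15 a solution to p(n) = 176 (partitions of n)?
Yes

Pentagonal recurrence p(n) = p(n−1) + p(n−2) − p(n−5) − p(n−7) + …: p(15) = p(14) + p(13) − p(10) − p(8) + p(3) + p(0) = 135 + 101 − 42 − 22 + 3 + 1 = 176, which equals 176.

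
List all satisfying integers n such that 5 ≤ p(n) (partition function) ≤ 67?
4, 5, 6, 7, 8, 9, 10, 11

Tabulating p(n) via p(n) = p(n−1) + p(n−2) − p(n−5) − p(n−7) + …: p(3)=3; p(4)=5; p(5)=7; p(6)=11; p(7)=15; p(8)=22; p(9)=30; p(10)=42; p(11)=56; p(12)=77. So valid n = 4, 5, 6, 7, 8, 9, 10, 11.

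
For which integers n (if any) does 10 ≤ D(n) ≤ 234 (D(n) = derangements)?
Using D(n) = (n−1)[D(n−1) + D(n−2)] with D(1)=0, D(2)=1: D(4)=9; D(5)=44; D(6)=265. So valid n = 5.
Final answer: 5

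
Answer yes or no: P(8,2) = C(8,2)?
No

Solution: P(8,2) = 56 but C(8,2) = 28; they differ by a factor of 2! = 2, so the statement does not hold.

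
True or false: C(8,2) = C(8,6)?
True

C(8,2) = C(8,8-2) by the symmetry property; both equal 28.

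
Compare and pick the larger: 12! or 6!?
12!=479,001,600, 6!=720. 12! > 6!.

Answer: 12!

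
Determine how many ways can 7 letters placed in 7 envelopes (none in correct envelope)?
Using D(n) = (n-1)[D(n-1) + D(n-2)]:
D(7) = (7-1) × [D(6) + D(5)]
      = 6 × [265 + 44]
      = 6 × 309
      = 1,854
Final answer: 1,854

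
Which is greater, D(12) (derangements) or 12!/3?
D(12)

Working:
D(12) = (12-1)·[D(11) + D(10)] = 11·[14,684,570 + 1,334,961] = 176,214,841; 12!/3 = 479,001,600/3 = 159,667,200.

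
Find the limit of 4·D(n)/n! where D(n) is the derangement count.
4/e
D(n)/n! → 1/e, so 4·D(n)/n! → 4/e.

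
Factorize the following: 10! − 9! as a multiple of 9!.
9 × 9! = 3,265,920
10! − 9! = 10·9! − 9! = (10 − 1)·9! = 9 × 9! = 3,265,920.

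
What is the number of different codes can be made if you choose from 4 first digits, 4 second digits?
By the multiplication principle: 4 × 4 = 16.
Final answer: 16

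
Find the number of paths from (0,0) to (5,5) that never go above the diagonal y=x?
Counted by the Catalan number C_5: C_5 = C(10,5)/(5+1) = 252/6 = 42.
Final answer: 42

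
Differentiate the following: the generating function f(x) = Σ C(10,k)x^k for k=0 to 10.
Term-by-term differentiation gives Σ k·C(10,k)x^{k-1} for k=1 to 10.

Answer: Σ k·C(10,k)x^(k-1) for k=1 to 10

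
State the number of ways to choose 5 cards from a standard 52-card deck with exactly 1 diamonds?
1,069,263

Working:
13 diamonds and 39 non-diamonds: C(13,1) × C(39,4) = 13 × 82251 = 1,069,263.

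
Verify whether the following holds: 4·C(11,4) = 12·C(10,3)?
False

Absorption identity k·C(n,k) = n·C(n-1,k-1). LHS = 4·330 = 1,320; RHS = 12·120 = 1,440.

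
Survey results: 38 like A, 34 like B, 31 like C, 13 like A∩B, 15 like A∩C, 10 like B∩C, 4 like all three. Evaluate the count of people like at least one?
69

Solution: |A∪B∪C| = 38+34+31-13-15-10+4 = 69.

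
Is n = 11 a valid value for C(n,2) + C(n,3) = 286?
No

Solution: C(11,2) + C(11,3) = 55 + 165 = 220, which does not equal 286.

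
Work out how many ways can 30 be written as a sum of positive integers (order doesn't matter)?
5,604
Pentagonal recurrence p(n) = p(n−1) + p(n−2) − p(n−5) − p(n−7) + …: p(30) = p(29) + p(28) − p(25) − p(23) + p(18) + p(15) − p(8) − p(4) = 4,565 + 3,718 − 1,958 − 1,255 + 385 + 176 − 22 − 5 = 5,604.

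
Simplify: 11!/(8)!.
990
This equals 11×10×9 = 990.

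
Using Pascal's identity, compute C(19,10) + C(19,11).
167,960

Working:
C(19,10) + C(19,11) = C(20,11) = 167,960.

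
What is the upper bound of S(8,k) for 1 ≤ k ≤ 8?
1,701
Row S(8,k) for k = 1..8 (via S(n,k) = k·S(n−1,k) + S(n−1,k−1)): 1, 127, 966, 1,701, 1,050, 266, 28, 1. The row is unimodal; maximum at k = 4: 1,701.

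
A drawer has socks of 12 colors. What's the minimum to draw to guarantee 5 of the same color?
49

Solution: Worst case: 4 of each = 48. One more: 49.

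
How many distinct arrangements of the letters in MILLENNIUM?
226,800

Working:
Word has 10 letters (M=2, I=2, L=2, E=1, N=2, U=1). Arrangements: 10!/Π(k!) = 226,800.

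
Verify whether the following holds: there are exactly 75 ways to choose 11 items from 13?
False
C(13,11) = 78 ≠ 75.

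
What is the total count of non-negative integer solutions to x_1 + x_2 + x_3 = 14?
C(14+3-1, 3-1) = 120.

Answer: 120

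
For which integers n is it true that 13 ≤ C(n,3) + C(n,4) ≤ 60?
5, 6
C(4,3)+C(4,4)=5; C(5,3)+C(5,4)=15; C(6,3)+C(6,4)=35; C(7,3)+C(7,4)=70. So valid n = 5, 6.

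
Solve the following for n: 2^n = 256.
8

Reasoning: 2^8 = 256, so n = 8.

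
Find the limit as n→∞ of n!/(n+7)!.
0

Reasoning: n!/(n+7)! = 1/[(n+1)(n+2)···(n+7)] → 0 as n → ∞.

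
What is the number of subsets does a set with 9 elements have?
Each element can be included or excluded: 2^9 = 512.

Answer: 512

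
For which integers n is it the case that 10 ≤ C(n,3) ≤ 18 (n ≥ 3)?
5

Solution: C(4,3)=4; C(5,3)=10; C(6,3)=20. So valid n = 5.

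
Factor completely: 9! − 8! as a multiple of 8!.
8 × 8! = 322,560

Explanation: 9! − 8! = 9·8! − 8! = (9 − 1)·8! = 8 × 8! = 322,560.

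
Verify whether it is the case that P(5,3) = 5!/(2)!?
Permutation formula P(n,k) = n!/(n-k)!: 5!/2! = 120/2 = 60 = P(5,3). The statement holds.

Answer: True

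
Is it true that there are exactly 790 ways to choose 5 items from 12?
False
C(12,5) = 792 ≠ 790.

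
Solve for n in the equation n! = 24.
n! is strictly increasing. 2! = 2, 3! = 6, 4! = 24 ✓. So n = 4.

Answer: 4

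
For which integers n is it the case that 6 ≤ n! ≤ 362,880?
3, 4, 5, 6, 7, 8, 9

Explanation: n! is strictly increasing; 3! = 6 and 9! = 362,880, so valid n = 3, 4, 5, 6, 7, 8, 9.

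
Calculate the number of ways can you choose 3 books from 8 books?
56

Working:
C(8,3) = 8! / (3! × (8-3)!)
         = 8! / (3! × 5!)
         = 56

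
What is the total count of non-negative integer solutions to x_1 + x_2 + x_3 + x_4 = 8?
165
C(8+4-1, 4-1) = 165.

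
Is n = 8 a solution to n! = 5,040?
8! = 8·7! = 8·5,040 = 40,320, which does not equal 5,040.
Final answer: No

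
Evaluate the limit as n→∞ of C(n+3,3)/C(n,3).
1

Solution: Both numerator and denominator grow as n^3/3! for large n, so the ratio → 1.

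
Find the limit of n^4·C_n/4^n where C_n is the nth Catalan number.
∞

Explanation: C_n ~ 4^n/(n^(3/2)√π), so n^4·C_n/4^n ~ n^(4 − 3/2)/√π → ∞.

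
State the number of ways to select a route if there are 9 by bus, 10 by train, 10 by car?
29

By the addition principle: 9 + 10 + 10 = 29.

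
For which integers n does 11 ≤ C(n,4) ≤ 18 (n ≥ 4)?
6
C(5,4)=5; C(6,4)=15; C(7,4)=35. So valid n = 6.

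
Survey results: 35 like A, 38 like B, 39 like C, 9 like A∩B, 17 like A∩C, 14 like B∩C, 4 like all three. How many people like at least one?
76

Explanation: |A∪B∪C| = 35+38+39-9-17-14+4 = 76.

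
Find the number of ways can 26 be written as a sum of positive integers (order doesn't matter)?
2,436

Explanation: Pentagonal recurrence p(n) = p(n−1) + p(n−2) − p(n−5) − p(n−7) + …: p(26) = p(25) + p(24) − p(21) − p(19) + p(14) + p(11) − p(4) − p(0) = 1,958 + 1,575 − 792 − 490 + 135 + 56 − 5 − 1 = 2,436.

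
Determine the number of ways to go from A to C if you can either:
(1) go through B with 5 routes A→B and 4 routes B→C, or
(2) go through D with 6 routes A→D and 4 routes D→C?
Route via B: 5×4=20. Route via D: 6×4=24. Total: 44.
Final answer: 44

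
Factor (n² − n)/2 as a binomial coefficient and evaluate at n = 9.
(n² − n)/2 = n(n−1)/2 = C(n,2). At n = 9: C(9,2) = 36.
Final answer: C(n,2); C(9,2) = 36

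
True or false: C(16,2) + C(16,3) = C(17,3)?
True

Explanation: Pascal's identity C(n,k) + C(n,k+1) = C(n+1,k+1): 120 + 560 = 680 = C(17,3).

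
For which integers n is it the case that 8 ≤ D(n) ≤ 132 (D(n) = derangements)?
4, 5

Using D(n) = (n−1)[D(n−1) + D(n−2)] with D(1)=0, D(2)=1: D(3)=2; D(4)=9; D(5)=44; D(6)=265. So valid n = 4, 5.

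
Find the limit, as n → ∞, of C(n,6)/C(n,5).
∞

Reasoning: C(n,6)/C(n,5) = (n-5)/6 → ∞ as n → ∞.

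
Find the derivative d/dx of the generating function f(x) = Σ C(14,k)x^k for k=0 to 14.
Σ k·C(14,k)x^(k-1) for k=1 to 14

Explanation: Term-by-term differentiation gives Σ k·C(14,k)x^{k-1} for k=1 to 14.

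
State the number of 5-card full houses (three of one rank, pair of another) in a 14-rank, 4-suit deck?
Triple rank: 14. Triple suits: C(4,3)=4. Pair rank: 13. Pair suits: C(4,2)=6. Total: 4,368.

Answer: 4,368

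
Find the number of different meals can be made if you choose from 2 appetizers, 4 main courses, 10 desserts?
By the multiplication principle: 2 × 4 × 10 = 80.
Final answer: 80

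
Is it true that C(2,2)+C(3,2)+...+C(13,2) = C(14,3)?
True

Hockey stick identity gives Σ = C(14,3) = 364; RHS C(14,3) = 364.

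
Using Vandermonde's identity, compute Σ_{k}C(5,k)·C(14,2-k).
171
= C(5+14,2) = C(19,2) = 171.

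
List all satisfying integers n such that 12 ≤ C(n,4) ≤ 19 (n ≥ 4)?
6

Working:
C(5,4)=5; C(6,4)=15; C(7,4)=35. So valid n = 6.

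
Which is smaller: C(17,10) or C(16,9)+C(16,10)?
Equal

Explanation: By Pascal's identity: C(17,10) = C(16,9)+C(16,10) = 19,448. Equal.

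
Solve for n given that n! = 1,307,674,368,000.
n! is strictly increasing. 13! = 6,227,020,800, 14! = 87,178,291,200, 15! = 1,307,674,368,000 ✓. So n = 15.
Final answer: 15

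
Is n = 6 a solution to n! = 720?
Yes

Explanation: 6! = 6·5! = 6·120 = 720, which equals 720.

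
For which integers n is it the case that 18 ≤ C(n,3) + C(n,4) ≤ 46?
6

Solution: C(5,3)+C(5,4)=15; C(6,3)+C(6,4)=35; C(7,3)+C(7,4)=70. So valid n = 6.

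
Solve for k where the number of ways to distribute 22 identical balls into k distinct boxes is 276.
3

Stars and bars: the count is C(22+k−1, k−1), increasing in k. k=2: C(23,1) = 23, k=3: C(24,2) = 276 ✓. So k = 3.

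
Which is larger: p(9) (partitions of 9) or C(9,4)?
C(9,4)

Pentagonal recurrence p(n) = p(n−1) + p(n−2) − p(n−5) − p(n−7) + …: p(9) = p(8) + p(7) − p(4) − p(2) = 22 + 15 − 5 − 2 = 30; C(9,4) = 126.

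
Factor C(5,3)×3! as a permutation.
P(5,3)

Solution: C(5,3)×3! = [5!/(3!(2)!)]×3! = 5!/(2)! = P(5,3) = 60.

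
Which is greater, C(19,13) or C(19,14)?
C(19,13)

C(19,13)=27,132, C(19,14)=11,628.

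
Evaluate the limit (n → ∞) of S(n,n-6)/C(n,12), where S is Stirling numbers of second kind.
10395

Explanation: The leading term of S(n,n-6) as a polynomial in n is (11)!!·C(n,12), so the ratio → (11)!! = 10395.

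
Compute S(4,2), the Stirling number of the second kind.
Using the Stirling recurrence: S(n,k) = k·S(n-1,k) + S(n-1,k-1)
S(4,2) = 2·S(3,2) + S(3,1)
         = 2·3 + 1
         = 6 + 1
         = 7
Final answer: 7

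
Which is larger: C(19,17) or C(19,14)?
C(19,17)=171, C(19,14)=11,628.

Answer: C(19,14)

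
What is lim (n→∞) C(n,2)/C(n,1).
∞

Explanation: C(n,2)/C(n,1) = (n-1)/2 → ∞ as n → ∞.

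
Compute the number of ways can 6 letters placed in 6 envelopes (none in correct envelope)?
265

Using D(n) = (n-1)[D(n-1) + D(n-2)]:
D(6) = (6-1) × [D(5) + D(4)]
      = 5 × [44 + 9]
      = 5 × 53
      = 265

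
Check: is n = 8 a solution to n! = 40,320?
Yes

8! = 8·7! = 8·5,040 = 40,320, which equals 40,320.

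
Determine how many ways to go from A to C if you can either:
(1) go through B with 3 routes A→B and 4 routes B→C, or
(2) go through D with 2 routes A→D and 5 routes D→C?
22

Route via B: 3×4=12. Route via D: 2×5=10. Total: 22.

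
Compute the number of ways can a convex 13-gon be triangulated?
58,786
Using the Catalan number formula: C_n = C(2n, n) / (n+1)
C_11 = C(22, 11) / (11+1)
     = 705432 / 12
     = 58,786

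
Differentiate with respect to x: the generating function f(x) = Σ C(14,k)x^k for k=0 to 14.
Σ k·C(14,k)x^(k-1) for k=1 to 14

Working:
Term-by-term differentiation gives Σ k·C(14,k)x^{k-1} for k=1 to 14.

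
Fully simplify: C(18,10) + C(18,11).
75,582

Working:
By Pascal's identity: C(19,11) = 75,582.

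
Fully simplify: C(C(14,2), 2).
C(14,2) = 91, then C(91, 2) = 4,095.

Answer: 4,095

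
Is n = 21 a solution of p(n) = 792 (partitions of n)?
Yes

Solution: Pentagonal recurrence p(n) = p(n−1) + p(n−2) − p(n−5) − p(n−7) + …: p(21) = p(20) + p(19) − p(16) − p(14) + p(9) + p(6) = 627 + 490 − 231 − 135 + 30 + 11 = 792, which equals 792.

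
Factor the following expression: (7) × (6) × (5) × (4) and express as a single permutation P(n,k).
P(7,4) = 7!/(3)!

Product of 4 consecutive descending integers starting at 7: P(7,4) = 7!/3! = 840.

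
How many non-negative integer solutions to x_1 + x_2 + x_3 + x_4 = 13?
560
C(13+4-1, 4-1) = 560.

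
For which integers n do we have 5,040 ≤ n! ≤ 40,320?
7, 8

n! is strictly increasing; 7! = 5,040 and 8! = 40,320, so valid n = 7, 8.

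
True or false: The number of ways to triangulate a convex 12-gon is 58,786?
False
Triangulations of a convex 12-gon are counted by the Catalan number C_10: C_10 = C(20,10)/(10+1) = 184,756/11 = 16,796.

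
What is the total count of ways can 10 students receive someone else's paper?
1,334,961

Working:
Using D(n) = (n-1)[D(n-1) + D(n-2)]:
D(10) = (10-1) × [D(9) + D(8)]
      = 9 × [133496 + 14833]
      = 9 × 148329
      = 1,334,961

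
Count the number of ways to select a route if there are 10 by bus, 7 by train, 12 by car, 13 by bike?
42

Working:
By the addition principle: 10 + 7 + 12 + 13 = 42.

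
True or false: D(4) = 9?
True

Solution: Derangements of 4 elements: D(4) = (4-1)·[D(3) + D(2)] = 3·[2 + 1] = 9.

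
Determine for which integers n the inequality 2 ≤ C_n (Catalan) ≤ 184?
C_1=1; C_2=2; C_3=5; C_4=14; C_5=42; C_6=132; C_7=429. So valid n = 2, 3, 4, 5, 6.

Answer: 2, 3, 4, 5, 6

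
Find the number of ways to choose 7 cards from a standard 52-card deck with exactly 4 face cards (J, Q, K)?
12 face cards and 40 non-face cards: C(12,4) × C(40,3) = 495 × 9,880 = 4,890,600.

Answer: 4,890,600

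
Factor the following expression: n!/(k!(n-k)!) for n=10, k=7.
This is the binomial coefficient C(10,7) = 120.
Final answer: C(10,7) = 120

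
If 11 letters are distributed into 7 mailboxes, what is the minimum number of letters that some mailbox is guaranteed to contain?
Pigeonhole: ⌈11/7⌉ = 2.
Final answer: 2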